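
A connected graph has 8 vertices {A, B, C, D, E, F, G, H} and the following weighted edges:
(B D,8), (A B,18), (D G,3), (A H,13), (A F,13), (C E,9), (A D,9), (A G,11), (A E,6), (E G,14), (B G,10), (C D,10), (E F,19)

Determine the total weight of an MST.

61

Kruskal: consider edges lightest-first.
D G (3): add — endpoints in different components.
A E (6): add — endpoints in different components.
B D (8): add — endpoints in different components.
A D (9): add — endpoints in different components.
C E (9): add — endpoints in different components.
B G (10): skip — B and G already connected.
C D (10): skip — C and D already connected.
A G (11): skip — A and G already connected.
A F (13): add — endpoints in different components.
A H (13): add — endpoints in different components.
MST edges: D G, A E, B D, A D, C E, A F, A H; total weight 3+6+8+9+9+13+13 = 61.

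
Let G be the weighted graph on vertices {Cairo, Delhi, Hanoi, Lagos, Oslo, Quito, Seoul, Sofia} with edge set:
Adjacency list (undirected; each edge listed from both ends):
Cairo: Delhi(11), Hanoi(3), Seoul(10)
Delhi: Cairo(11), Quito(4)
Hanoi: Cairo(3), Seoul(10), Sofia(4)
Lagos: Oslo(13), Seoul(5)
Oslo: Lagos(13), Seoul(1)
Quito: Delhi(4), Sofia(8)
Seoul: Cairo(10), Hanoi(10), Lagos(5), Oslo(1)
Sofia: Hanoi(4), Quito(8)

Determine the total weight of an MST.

Prim, starting at Delhi.
Step 1: cheapest edge leaving the tree is Delhi-Quito (4); add Quito.
Step 2: cheapest edge leaving the tree is Quito-Sofia (8); add Sofia.
Step 3: cheapest edge leaving the tree is Hanoi-Sofia (4); add Hanoi.
Step 4: cheapest edge leaving the tree is Cairo-Hanoi (3); add Cairo.
Step 5: cheapest edge leaving the tree is Cairo-Seoul (10); add Seoul.
Step 6: cheapest edge leaving the tree is Oslo-Seoul (1); add Oslo.
Step 7: cheapest edge leaving the tree is Lagos-Seoul (5); add Lagos.
MST edges: Delhi-Quito, Quito-Sofia, Hanoi-Sofia, Cairo-Hanoi, Cairo-Seoul, Oslo-Seoul, Lagos-Seoul; total weight 4+8+4+3+10+1+5 = 35.

35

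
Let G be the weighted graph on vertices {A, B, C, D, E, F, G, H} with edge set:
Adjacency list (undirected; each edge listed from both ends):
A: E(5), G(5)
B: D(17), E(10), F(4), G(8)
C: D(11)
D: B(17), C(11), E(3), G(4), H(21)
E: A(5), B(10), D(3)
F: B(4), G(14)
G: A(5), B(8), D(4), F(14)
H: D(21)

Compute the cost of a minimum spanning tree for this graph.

Kruskal: consider edges lightest-first.
D–E (3): add — endpoints in different components.
B–F (4): add — endpoints in different components.
D–G (4): add — endpoints in different components.
A–E (5): add — endpoints in different components.
A–G (5): skip — A and G already connected.
B–G (8): add — endpoints in different components.
B–E (10): skip — B and E already connected.
C–D (11): add — endpoints in different components.
F–G (14): skip — F and G already connected.
B–D (17): skip — B and D already connected.
D–H (21): add — endpoints in different components.
MST edges: D–E, B–F, D–G, A–E, B–G, C–D, D–H; total weight 3+4+4+5+8+11+21 = 56.

56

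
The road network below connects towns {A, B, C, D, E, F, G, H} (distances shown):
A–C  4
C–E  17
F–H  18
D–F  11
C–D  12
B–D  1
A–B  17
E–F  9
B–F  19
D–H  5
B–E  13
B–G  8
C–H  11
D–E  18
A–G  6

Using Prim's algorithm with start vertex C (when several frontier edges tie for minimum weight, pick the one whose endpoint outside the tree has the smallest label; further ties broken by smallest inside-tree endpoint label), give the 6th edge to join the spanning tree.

D-F

Prim's algorithm from C:
Step 1: cheapest edge leaving the tree is A–C (4); add A.
Step 2: cheapest edge leaving the tree is A–G (6); add G.
Step 3: cheapest edge leaving the tree is B–G (8); add B.
Step 4: cheapest edge leaving the tree is B–D (1); add D.
Step 5: cheapest edge leaving the tree is D–H (5); add H.
Step 6: cheapest edge leaving the tree is D–F (11); add F.
Step 7: cheapest edge leaving the tree is E–F (9); add E.
The 6th edge added is D–F.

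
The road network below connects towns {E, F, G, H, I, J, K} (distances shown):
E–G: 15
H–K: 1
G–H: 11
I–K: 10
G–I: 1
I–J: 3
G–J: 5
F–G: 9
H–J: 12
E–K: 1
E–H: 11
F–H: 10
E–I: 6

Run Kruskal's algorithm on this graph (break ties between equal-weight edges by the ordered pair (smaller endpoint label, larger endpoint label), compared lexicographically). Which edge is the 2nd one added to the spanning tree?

Sort edges by weight, then run Kruskal:
E–K (1): add. Components now {E,K} {F} {G} {H} {I} {J}
G–I (1): add. Components now {E,K} {F} {G,I} {H} {J}
H–K (1): add. Components now {E,H,K} {F} {G,I} {J}
I–J (3): add. Components now {E,H,K} {F} {G,I,J}
G–J (5): skip — G and J already connected.
E–I (6): add. Components now {E,G,H,I,J,K} {F}
F–G (9): add. Components now {E,F,G,H,I,J,K}
The 2nd edge added is G–I.

G-I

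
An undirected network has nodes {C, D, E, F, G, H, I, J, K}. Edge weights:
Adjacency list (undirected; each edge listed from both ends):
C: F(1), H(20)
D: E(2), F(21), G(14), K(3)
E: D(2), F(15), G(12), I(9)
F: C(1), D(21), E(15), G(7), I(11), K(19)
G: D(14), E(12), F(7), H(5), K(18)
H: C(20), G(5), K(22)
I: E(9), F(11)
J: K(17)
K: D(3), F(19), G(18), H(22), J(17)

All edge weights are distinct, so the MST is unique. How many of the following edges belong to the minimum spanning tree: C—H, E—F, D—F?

Kruskal's algorithm — process edges by increasing weight (ties by edge label):
C—F (1): add — endpoints in different components.
D—E (2): add — endpoints in different components.
D—K (3): add — endpoints in different components.
G—H (5): add — endpoints in different components.
F—G (7): add — endpoints in different components.
E—I (9): add — endpoints in different components.
F—I (11): add — endpoints in different components.
E—G (12): skip — E and G already connected.
D—G (14): skip — D and G already connected.
E—F (15): skip — E and F already connected.
J—K (17): add — endpoints in different components.
MST edge set: {C—F, D—E, D—K, G—H, F—G, E—I, F—I, J—K}.
Of the listed edges, {} are in the MST → 0.

0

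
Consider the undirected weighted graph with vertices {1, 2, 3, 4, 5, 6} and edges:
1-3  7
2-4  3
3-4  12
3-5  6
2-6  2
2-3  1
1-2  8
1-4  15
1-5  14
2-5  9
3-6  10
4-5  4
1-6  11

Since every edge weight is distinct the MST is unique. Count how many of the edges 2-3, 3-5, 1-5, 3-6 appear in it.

Kruskal: consider edges lightest-first.
2-3 (1): add — endpoints in different components.
2-6 (2): add — endpoints in different components.
2-4 (3): add — endpoints in different components.
4-5 (4): add — endpoints in different components.
3-5 (6): skip — 3 and 5 already connected.
1-3 (7): add — endpoints in different components.
MST edge set: {2-3, 2-6, 2-4, 4-5, 1-3}.
Of the listed edges, {2-3} are in the MST → 1.

1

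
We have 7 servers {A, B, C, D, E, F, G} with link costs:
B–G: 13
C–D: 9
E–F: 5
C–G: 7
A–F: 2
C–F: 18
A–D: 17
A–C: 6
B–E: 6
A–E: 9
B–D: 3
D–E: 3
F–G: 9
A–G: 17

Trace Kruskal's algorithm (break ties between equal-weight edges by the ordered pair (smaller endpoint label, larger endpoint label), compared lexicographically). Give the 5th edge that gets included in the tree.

Sort edges by weight, then run Kruskal:
A–F (2): add. Components now {A,F} {B} {C} {D} {E} {G}
B–D (3): add. Components now {A,F} {B,D} {C} {E} {G}
D–E (3): add. Components now {A,F} {B,D,E} {C} {G}
E–F (5): add. Components now {A,B,D,E,F} {C} {G}
A–C (6): add. Components now {A,B,C,D,E,F} {G}
B–E (6): skip — B and E already connected.
C–G (7): add. Components now {A,B,C,D,E,F,G}
The 5th edge added is A–C.

A-C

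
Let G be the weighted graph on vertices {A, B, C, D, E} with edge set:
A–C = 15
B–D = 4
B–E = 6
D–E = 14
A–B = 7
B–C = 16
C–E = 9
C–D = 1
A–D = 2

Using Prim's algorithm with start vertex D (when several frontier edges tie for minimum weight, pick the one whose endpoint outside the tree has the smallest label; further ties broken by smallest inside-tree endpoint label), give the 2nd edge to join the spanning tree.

A-D

Prim, starting at D.
Step 1: frontier [C–D 1, A–D 2, B–D 4, D–E 14] → take C–D (1); add C.
Step 2: frontier [C–E 9, A–C 15, B–C 16, A–D 2, B–D 4, D–E 14] → take A–D (2); add A.
Step 3: frontier [A–B 7, C–E 9, B–C 16, B–D 4, D–E 14] → take B–D (4); add B.
Step 4: frontier [B–E 6, C–E 9, D–E 14] → take B–E (6); add E.
The 2nd edge added is A–D.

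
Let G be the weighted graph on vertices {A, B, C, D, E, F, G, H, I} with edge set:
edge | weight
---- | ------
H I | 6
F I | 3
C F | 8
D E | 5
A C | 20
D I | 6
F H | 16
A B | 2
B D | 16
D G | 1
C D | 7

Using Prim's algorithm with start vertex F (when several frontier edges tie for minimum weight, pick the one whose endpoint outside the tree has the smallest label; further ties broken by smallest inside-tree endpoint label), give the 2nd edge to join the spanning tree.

D-I

Prim, starting at F.
Step 1: frontier [F I 3, C F 8, F H 16] → take F I (3); add I.
Step 2: frontier [C F 8, F H 16, D I 6, H I 6] → take D I (6); add D.
Step 3: frontier [D G 1, D E 5, C D 7, B D 16, C F 8, F H 16, H I 6] → take D G (1); add G.
Step 4: frontier [D E 5, C D 7, B D 16, C F 8, F H 16, H I 6] → take D E (5); add E.
Step 5: frontier [C D 7, B D 16, C F 8, F H 16, H I 6] → take H I (6); add H.
Step 6: frontier [C D 7, B D 16, C F 8] → take C D (7); add C.
Step 7: frontier [A C 20, B D 16] → take B D (16); add B.
Step 8: frontier [A B 2, A C 20] → take A B (2); add A.
The 2nd edge added is D I.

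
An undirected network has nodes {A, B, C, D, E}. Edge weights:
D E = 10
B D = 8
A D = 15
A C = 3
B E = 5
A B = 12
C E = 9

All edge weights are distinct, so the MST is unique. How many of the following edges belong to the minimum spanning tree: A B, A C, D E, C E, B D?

Sort edges by weight, then run Kruskal:
A C (3): add — endpoints in different components.
B E (5): add — endpoints in different components.
B D (8): add — endpoints in different components.
C E (9): add — endpoints in different components.
MST edge set: {A C, B E, B D, C E}.
Of the listed edges, {A C, C E, B D} are in the MST → 3.

3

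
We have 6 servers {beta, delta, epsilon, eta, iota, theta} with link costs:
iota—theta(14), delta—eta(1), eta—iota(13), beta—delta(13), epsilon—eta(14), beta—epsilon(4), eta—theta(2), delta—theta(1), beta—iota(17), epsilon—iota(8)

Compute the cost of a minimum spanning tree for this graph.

27

Kruskal's algorithm — process edges by increasing weight (ties by edge label):
delta—eta (1): add — endpoints in different components.
delta—theta (1): add — endpoints in different components.
eta—theta (2): skip — theta and eta already connected.
beta—epsilon (4): add — endpoints in different components.
epsilon—iota (8): add — endpoints in different components.
beta—delta (13): add — endpoints in different components.
MST edges: delta—eta, delta—theta, beta—epsilon, epsilon—iota, beta—delta; total weight 1+1+4+8+13 = 27.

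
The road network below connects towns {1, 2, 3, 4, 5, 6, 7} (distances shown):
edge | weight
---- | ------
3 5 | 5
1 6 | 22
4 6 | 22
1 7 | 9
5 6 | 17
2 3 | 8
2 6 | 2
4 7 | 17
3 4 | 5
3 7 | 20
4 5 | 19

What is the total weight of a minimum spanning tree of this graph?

Kruskal: consider edges lightest-first.
2 6 (2): add. Components now {1} {2,6} {3} {4} {5} {7}
3 4 (5): add. Components now {1} {2,6} {3,4} {5} {7}
3 5 (5): add. Components now {1} {2,6} {3,4,5} {7}
2 3 (8): add. Components now {1} {2,3,4,5,6} {7}
1 7 (9): add. Components now {1,7} {2,3,4,5,6}
4 7 (17): add. Components now {1,2,3,4,5,6,7}
MST edges: 2 6, 3 4, 3 5, 2 3, 1 7, 4 7; total weight 2+5+5+8+9+17 = 46.

46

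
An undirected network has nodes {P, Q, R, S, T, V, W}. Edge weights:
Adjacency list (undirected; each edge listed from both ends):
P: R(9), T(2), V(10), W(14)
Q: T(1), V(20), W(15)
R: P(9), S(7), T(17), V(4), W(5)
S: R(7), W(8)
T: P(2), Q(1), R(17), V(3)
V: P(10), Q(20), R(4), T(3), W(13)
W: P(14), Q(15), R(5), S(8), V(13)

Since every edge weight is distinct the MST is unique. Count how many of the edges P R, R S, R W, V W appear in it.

Kruskal's algorithm — process edges by increasing weight (ties by edge label):
Q T (1): add — endpoints in different components.
P T (2): add — endpoints in different components.
T V (3): add — endpoints in different components.
R V (4): add — endpoints in different components.
R W (5): add — endpoints in different components.
R S (7): add — endpoints in different components.
MST edge set: {Q T, P T, T V, R V, R W, R S}.
Of the listed edges, {R S, R W} are in the MST → 2.

2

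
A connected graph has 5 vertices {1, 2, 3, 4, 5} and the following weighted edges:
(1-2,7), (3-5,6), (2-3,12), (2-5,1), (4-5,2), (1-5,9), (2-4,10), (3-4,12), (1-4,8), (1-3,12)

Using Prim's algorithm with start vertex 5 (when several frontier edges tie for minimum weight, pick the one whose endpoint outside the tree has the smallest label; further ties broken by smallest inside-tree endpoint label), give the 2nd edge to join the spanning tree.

Prim, starting at 5.
Step 1: cheapest edge leaving the tree is 2-5 (1); add 2.
Step 2: cheapest edge leaving the tree is 4-5 (2); add 4.
Step 3: cheapest edge leaving the tree is 3-5 (6); add 3.
Step 4: cheapest edge leaving the tree is 1-2 (7); add 1.
The 2nd edge added is 4-5.

4-5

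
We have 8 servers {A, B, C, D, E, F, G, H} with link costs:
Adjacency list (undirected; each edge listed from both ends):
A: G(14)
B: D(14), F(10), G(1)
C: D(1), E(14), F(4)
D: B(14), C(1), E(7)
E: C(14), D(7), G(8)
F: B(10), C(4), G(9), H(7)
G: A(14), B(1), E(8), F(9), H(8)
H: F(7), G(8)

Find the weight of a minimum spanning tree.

Sort edges by weight, then run Kruskal:
B-G (1): add — endpoints in different components.
C-D (1): add — endpoints in different components.
C-F (4): add — endpoints in different components.
D-E (7): add — endpoints in different components.
F-H (7): add — endpoints in different components.
E-G (8): add — endpoints in different components.
G-H (8): skip — G and H already connected.
F-G (9): skip — F and G already connected.
B-F (10): skip — B and F already connected.
A-G (14): add — endpoints in different components.
MST edges: B-G, C-D, C-F, D-E, F-H, E-G, A-G; total weight 1+1+4+7+7+8+14 = 42.

42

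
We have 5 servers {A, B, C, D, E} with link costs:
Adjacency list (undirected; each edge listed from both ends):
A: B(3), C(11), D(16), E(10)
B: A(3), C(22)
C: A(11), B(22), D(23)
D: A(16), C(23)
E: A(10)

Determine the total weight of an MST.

Prim's algorithm from B:
Step 1: cheapest edge leaving the tree is A–B (3); add A.
Step 2: cheapest edge leaving the tree is A–E (10); add E.
Step 3: cheapest edge leaving the tree is A–C (11); add C.
Step 4: cheapest edge leaving the tree is A–D (16); add D.
MST edges: A–B, A–E, A–C, A–D; total weight 3+10+11+16 = 40.

40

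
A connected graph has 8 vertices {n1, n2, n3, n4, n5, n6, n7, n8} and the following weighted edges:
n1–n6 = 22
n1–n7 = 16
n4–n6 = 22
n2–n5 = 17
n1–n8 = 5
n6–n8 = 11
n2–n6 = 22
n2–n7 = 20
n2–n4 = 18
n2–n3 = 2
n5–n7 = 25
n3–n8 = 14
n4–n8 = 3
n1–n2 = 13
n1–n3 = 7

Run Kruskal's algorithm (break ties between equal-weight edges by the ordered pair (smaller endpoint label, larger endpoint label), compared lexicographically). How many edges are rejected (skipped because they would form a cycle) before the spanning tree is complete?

Sort edges by weight, then run Kruskal:
n2–n3 (2): add — endpoints in different components.
n4–n8 (3): add — endpoints in different components.
n1–n8 (5): add — endpoints in different components.
n1–n3 (7): add — endpoints in different components.
n6–n8 (11): add — endpoints in different components.
n1–n2 (13): skip — n2 and n1 already connected.
n3–n8 (14): skip — n8 and n3 already connected.
n1–n7 (16): add — endpoints in different components.
n2–n5 (17): add — endpoints in different components.
Edges rejected before the tree was complete: 2.

2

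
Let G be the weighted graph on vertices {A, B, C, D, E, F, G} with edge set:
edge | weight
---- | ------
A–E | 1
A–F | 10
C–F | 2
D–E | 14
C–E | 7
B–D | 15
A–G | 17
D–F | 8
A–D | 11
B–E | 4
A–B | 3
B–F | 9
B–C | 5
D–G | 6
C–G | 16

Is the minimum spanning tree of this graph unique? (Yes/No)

Yes

Kruskal's algorithm — process edges by increasing weight (ties by edge label):
A–E (1): add — endpoints in different components.
C–F (2): add — endpoints in different components.
A–B (3): add — endpoints in different components.
B–E (4): skip — B and E already connected.
B–C (5): add — endpoints in different components.
D–G (6): add — endpoints in different components.
C–E (7): skip — C and E already connected.
D–F (8): add — endpoints in different components.
Every non-tree edge has weight strictly greater than the heaviest edge on the tree path between its endpoints, so the MST is unique.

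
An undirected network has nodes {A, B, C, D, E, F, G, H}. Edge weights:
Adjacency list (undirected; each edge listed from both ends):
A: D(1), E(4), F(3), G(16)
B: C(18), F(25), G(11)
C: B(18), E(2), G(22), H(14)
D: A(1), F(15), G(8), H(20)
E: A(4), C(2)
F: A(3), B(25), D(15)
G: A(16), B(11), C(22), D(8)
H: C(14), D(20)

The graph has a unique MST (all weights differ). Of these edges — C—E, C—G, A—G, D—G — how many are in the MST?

2

Kruskal: consider edges lightest-first.
A—D (1): add — endpoints in different components.
C—E (2): add — endpoints in different components.
A—F (3): add — endpoints in different components.
A—E (4): add — endpoints in different components.
D—G (8): add — endpoints in different components.
B—G (11): add — endpoints in different components.
C—H (14): add — endpoints in different components.
MST edge set: {A—D, C—E, A—F, A—E, D—G, B—G, C—H}.
Of the listed edges, {C—E, D—G} are in the MST → 2.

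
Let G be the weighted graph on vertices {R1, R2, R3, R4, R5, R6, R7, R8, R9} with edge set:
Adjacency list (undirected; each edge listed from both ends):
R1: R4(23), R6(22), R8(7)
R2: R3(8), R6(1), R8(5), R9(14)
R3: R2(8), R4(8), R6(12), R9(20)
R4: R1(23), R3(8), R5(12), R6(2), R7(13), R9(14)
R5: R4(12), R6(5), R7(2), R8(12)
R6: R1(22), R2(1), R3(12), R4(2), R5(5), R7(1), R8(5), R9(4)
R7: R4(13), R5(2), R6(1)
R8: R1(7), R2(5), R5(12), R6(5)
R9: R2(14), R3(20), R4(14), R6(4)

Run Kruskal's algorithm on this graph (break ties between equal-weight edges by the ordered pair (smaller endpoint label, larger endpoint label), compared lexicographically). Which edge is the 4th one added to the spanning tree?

Kruskal: consider edges lightest-first.
R2-R6 (1): add — endpoints in different components.
R6-R7 (1): add — endpoints in different components.
R4-R6 (2): add — endpoints in different components.
R5-R7 (2): add — endpoints in different components.
R6-R9 (4): add — endpoints in different components.
R2-R8 (5): add — endpoints in different components.
R5-R6 (5): skip — R6 and R5 already connected.
R6-R8 (5): skip — R6 and R8 already connected.
R1-R8 (7): add — endpoints in different components.
R2-R3 (8): add — endpoints in different components.
The 4th edge added is R5-R7.

R5-R7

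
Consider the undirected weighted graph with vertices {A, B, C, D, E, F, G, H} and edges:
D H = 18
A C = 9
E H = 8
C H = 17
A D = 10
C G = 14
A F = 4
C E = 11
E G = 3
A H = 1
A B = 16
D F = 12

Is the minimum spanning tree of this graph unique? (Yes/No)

Sort edges by weight, then run Kruskal:
A H (1): add — endpoints in different components.
E G (3): add — endpoints in different components.
A F (4): add — endpoints in different components.
E H (8): add — endpoints in different components.
A C (9): add — endpoints in different components.
A D (10): add — endpoints in different components.
C E (11): skip — C and E already connected.
D F (12): skip — D and F already connected.
C G (14): skip — C and G already connected.
A B (16): add — endpoints in different components.
Every non-tree edge has weight strictly greater than the heaviest edge on the tree path between its endpoints, so the MST is unique.

Yes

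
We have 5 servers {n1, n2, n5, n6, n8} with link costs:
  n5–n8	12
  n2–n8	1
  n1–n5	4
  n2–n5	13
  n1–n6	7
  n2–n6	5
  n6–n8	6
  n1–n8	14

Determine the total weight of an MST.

17

Kruskal's algorithm — process edges by increasing weight (ties by edge label):
n2–n8 (1): add — endpoints in different components.
n1–n5 (4): add — endpoints in different components.
n2–n6 (5): add — endpoints in different components.
n6–n8 (6): skip — n6 and n8 already connected.
n1–n6 (7): add — endpoints in different components.
MST edges: n2–n8, n1–n5, n2–n6, n1–n6; total weight 1+4+5+7 = 17.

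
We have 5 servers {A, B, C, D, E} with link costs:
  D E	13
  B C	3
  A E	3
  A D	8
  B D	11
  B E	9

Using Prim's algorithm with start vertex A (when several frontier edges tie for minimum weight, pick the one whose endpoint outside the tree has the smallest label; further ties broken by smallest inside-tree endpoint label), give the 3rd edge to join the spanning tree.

B-E

Grow the tree from A using Prim:
Step 1: frontier [A E 3, A D 8] → take A E (3); add E.
Step 2: frontier [A D 8, B E 9, D E 13] → take A D (8); add D.
Step 3: frontier [B D 11, B E 9] → take B E (9); add B.
Step 4: frontier [B C 3] → take B C (3); add C.
The 3rd edge added is B E.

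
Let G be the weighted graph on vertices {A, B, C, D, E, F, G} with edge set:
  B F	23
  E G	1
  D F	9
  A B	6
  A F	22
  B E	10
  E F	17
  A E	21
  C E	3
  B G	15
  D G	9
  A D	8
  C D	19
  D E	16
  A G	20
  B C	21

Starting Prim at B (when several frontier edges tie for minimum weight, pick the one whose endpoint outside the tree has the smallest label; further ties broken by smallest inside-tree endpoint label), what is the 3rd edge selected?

D-F

Grow the tree from B using Prim:
Step 1: cheapest edge leaving the tree is A B (6); add A.
Step 2: cheapest edge leaving the tree is A D (8); add D.
Step 3: cheapest edge leaving the tree is D F (9); add F.
Step 4: cheapest edge leaving the tree is D G (9); add G.
Step 5: cheapest edge leaving the tree is E G (1); add E.
Step 6: cheapest edge leaving the tree is C E (3); add C.
The 3rd edge added is D F.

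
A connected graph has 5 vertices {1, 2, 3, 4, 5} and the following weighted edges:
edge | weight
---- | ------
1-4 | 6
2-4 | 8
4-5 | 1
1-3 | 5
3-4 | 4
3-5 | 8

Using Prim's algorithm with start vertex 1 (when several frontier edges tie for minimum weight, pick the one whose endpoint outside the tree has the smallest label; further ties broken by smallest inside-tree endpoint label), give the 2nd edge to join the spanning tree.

Grow the tree from 1 using Prim:
Step 1: frontier [1-3 5, 1-4 6] → take 1-3 (5); add 3.
Step 2: frontier [1-4 6, 3-4 4, 3-5 8] → take 3-4 (4); add 4.
Step 3: frontier [3-5 8, 4-5 1, 2-4 8] → take 4-5 (1); add 5.
Step 4: frontier [2-4 8] → take 2-4 (8); add 2.
The 2nd edge added is 3-4.

3-4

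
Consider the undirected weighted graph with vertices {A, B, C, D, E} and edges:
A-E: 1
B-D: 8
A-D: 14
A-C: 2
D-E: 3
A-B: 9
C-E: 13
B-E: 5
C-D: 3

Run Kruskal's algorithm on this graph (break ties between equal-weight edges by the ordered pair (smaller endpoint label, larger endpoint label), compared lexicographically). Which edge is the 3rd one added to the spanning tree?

C-D

Sort edges by weight, then run Kruskal:
A-E (1): add. Components now {A,E} {B} {C} {D}
A-C (2): add. Components now {A,C,E} {B} {D}
C-D (3): add. Components now {A,C,D,E} {B}
D-E (3): skip — D and E already connected.
B-E (5): add. Components now {A,B,C,D,E}
The 3rd edge added is C-D.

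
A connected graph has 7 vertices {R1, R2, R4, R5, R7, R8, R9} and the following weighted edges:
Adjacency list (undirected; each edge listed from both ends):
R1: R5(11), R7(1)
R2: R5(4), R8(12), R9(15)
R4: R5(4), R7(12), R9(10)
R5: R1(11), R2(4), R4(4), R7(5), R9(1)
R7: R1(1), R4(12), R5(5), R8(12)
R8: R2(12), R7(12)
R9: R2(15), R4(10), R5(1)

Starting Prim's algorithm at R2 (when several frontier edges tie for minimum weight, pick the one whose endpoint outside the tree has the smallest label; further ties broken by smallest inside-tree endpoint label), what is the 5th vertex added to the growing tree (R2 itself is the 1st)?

R7

Grow the tree from R2 using Prim:
Step 1: frontier [R2-R5 4, R2-R8 12, R2-R9 15] → take R2-R5 (4); add R5.
Step 2: frontier [R2-R8 12, R2-R9 15, R5-R9 1, R4-R5 4, R5-R7 5, R1-R5 11] → take R5-R9 (1); add R9.
Step 3: frontier [R2-R8 12, R4-R5 4, R5-R7 5, R1-R5 11, R4-R9 10] → take R4-R5 (4); add R4.
Step 4: frontier [R2-R8 12, R4-R7 12, R5-R7 5, R1-R5 11] → take R5-R7 (5); add R7.
Step 5: frontier [R2-R8 12, R1-R5 11, R1-R7 1, R7-R8 12] → take R1-R7 (1); add R1.
Step 6: frontier [R2-R8 12, R7-R8 12] → take R2-R8 (12); add R8.
Vertex order: R2, R5, R9, R4, R7, R1, R8. The 5th vertex is R7.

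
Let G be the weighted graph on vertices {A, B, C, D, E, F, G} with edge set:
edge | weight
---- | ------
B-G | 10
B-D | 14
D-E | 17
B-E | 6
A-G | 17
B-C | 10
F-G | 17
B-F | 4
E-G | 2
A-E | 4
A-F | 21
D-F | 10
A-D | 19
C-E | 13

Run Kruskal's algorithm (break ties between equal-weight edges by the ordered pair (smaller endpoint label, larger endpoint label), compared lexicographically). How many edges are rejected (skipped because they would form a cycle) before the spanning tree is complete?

Kruskal: consider edges lightest-first.
E-G (2): add — endpoints in different components.
A-E (4): add — endpoints in different components.
B-F (4): add — endpoints in different components.
B-E (6): add — endpoints in different components.
B-C (10): add — endpoints in different components.
B-G (10): skip — B and G already connected.
D-F (10): add — endpoints in different components.
Edges rejected before the tree was complete: 1.

1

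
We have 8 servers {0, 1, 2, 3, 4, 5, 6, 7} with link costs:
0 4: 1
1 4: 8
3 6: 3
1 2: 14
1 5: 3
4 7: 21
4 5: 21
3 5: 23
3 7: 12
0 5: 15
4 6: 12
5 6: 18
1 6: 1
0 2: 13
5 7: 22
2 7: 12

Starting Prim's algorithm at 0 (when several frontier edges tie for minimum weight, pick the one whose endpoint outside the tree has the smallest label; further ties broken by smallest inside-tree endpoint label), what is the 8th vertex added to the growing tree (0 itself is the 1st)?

2

Prim's algorithm from 0:
Step 1: cheapest edge leaving the tree is 0 4 (1); add 4.
Step 2: cheapest edge leaving the tree is 1 4 (8); add 1.
Step 3: cheapest edge leaving the tree is 1 6 (1); add 6.
Step 4: cheapest edge leaving the tree is 3 6 (3); add 3.
Step 5: cheapest edge leaving the tree is 1 5 (3); add 5.
Step 6: cheapest edge leaving the tree is 3 7 (12); add 7.
Step 7: cheapest edge leaving the tree is 2 7 (12); add 2.
Vertex order: 0, 4, 1, 6, 3, 5, 7, 2. The 8th vertex is 2.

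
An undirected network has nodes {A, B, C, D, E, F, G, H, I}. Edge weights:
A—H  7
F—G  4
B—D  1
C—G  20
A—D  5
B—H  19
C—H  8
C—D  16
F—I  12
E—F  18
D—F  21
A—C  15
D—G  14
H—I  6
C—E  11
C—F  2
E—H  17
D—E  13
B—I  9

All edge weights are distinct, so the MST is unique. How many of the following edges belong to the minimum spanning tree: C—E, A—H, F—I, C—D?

Kruskal's algorithm — process edges by increasing weight (ties by edge label):
B—D (1): add — endpoints in different components.
C—F (2): add — endpoints in different components.
F—G (4): add — endpoints in different components.
A—D (5): add — endpoints in different components.
H—I (6): add — endpoints in different components.
A—H (7): add — endpoints in different components.
C—H (8): add — endpoints in different components.
B—I (9): skip — B and I already connected.
C—E (11): add — endpoints in different components.
MST edge set: {B—D, C—F, F—G, A—D, H—I, A—H, C—H, C—E}.
Of the listed edges, {C—E, A—H} are in the MST → 2.

2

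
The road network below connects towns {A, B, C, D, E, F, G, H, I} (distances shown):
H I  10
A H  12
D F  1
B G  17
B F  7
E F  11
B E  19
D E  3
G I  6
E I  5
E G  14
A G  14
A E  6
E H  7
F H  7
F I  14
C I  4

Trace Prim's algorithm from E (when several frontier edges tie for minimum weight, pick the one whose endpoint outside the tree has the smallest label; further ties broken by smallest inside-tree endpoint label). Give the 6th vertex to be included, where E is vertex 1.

A

Prim, starting at E.
Step 1: cheapest edge leaving the tree is D E (3); add D.
Step 2: cheapest edge leaving the tree is D F (1); add F.
Step 3: cheapest edge leaving the tree is E I (5); add I.
Step 4: cheapest edge leaving the tree is C I (4); add C.
Step 5: cheapest edge leaving the tree is A E (6); add A.
Step 6: cheapest edge leaving the tree is G I (6); add G.
Step 7: cheapest edge leaving the tree is B F (7); add B.
Step 8: cheapest edge leaving the tree is E H (7); add H.
Vertex order: E, D, F, I, C, A, G, B, H. The 6th vertex is A.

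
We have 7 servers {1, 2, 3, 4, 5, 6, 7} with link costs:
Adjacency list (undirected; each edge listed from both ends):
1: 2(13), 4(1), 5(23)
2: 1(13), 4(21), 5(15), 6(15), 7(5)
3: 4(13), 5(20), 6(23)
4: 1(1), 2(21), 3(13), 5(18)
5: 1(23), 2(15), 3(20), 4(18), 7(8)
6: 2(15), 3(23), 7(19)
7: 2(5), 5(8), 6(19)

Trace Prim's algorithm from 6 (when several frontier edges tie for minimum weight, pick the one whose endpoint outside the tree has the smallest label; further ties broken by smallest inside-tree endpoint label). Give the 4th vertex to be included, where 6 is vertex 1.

Prim, starting at 6.
Step 1: frontier [2–6 15, 6–7 19, 3–6 23] → take 2–6 (15); add 2.
Step 2: frontier [2–7 5, 1–2 13, 2–5 15, 2–4 21, 6–7 19, 3–6 23] → take 2–7 (5); add 7.
Step 3: frontier [1–2 13, 2–5 15, 2–4 21, 3–6 23, 5–7 8] → take 5–7 (8); add 5.
Step 4: frontier [1–2 13, 2–4 21, 4–5 18, 3–5 20, 1–5 23, 3–6 23] → take 1–2 (13); add 1.
Step 5: frontier [1–4 1, 2–4 21, 4–5 18, 3–5 20, 3–6 23] → take 1–4 (1); add 4.
Step 6: frontier [3–4 13, 3–5 20, 3–6 23] → take 3–4 (13); add 3.
Vertex order: 6, 2, 7, 5, 1, 4, 3. The 4th vertex is 5.

5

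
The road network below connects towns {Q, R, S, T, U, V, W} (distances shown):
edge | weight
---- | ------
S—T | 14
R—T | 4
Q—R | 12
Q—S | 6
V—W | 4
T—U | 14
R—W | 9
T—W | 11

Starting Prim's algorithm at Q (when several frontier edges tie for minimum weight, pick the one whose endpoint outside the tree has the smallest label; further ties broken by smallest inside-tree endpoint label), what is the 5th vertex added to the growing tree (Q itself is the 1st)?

W

Grow the tree from Q using Prim:
Step 1: cheapest edge leaving the tree is Q—S (6); add S.
Step 2: cheapest edge leaving the tree is Q—R (12); add R.
Step 3: cheapest edge leaving the tree is R—T (4); add T.
Step 4: cheapest edge leaving the tree is R—W (9); add W.
Step 5: cheapest edge leaving the tree is V—W (4); add V.
Step 6: cheapest edge leaving the tree is T—U (14); add U.
Vertex order: Q, S, R, T, W, V, U. The 5th vertex is W.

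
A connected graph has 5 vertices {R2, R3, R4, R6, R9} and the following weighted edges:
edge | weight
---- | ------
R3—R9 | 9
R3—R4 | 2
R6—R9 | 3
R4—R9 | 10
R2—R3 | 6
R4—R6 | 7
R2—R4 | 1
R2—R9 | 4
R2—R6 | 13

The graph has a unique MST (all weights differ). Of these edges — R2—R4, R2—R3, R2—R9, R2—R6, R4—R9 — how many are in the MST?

2

Sort edges by weight, then run Kruskal:
R2—R4 (1): add. Components now {R3} {R6} {R9} {R2,R4}
R3—R4 (2): add. Components now {R2,R3,R4} {R6} {R9}
R6—R9 (3): add. Components now {R2,R3,R4} {R6,R9}
R2—R9 (4): add. Components now {R2,R3,R4,R6,R9}
MST edge set: {R2—R4, R3—R4, R6—R9, R2—R9}.
Of the listed edges, {R2—R4, R2—R9} are in the MST → 2.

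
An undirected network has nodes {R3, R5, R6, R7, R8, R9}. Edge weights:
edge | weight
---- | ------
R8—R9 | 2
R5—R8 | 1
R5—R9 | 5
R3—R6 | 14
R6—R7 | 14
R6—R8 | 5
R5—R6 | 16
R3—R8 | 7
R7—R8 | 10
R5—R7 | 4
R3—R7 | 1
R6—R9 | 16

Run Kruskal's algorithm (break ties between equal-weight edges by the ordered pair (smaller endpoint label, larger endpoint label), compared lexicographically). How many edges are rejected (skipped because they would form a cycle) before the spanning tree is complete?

1

Kruskal's algorithm — process edges by increasing weight (ties by edge label):
R3—R7 (1): add — endpoints in different components.
R5—R8 (1): add — endpoints in different components.
R8—R9 (2): add — endpoints in different components.
R5—R7 (4): add — endpoints in different components.
R5—R9 (5): skip — R5 and R9 already connected.
R6—R8 (5): add — endpoints in different components.
Edges rejected before the tree was complete: 1.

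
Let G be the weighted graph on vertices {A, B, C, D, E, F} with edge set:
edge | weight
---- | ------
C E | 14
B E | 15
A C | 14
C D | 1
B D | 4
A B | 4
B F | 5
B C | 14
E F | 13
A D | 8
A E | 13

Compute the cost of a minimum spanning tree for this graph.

27

Prim, starting at C.
Step 1: frontier [C D 1, A C 14, B C 14, C E 14] → take C D (1); add D.
Step 2: frontier [A C 14, B C 14, C E 14, B D 4, A D 8] → take B D (4); add B.
Step 3: frontier [A B 4, B F 5, B E 15, A C 14, C E 14, A D 8] → take A B (4); add A.
Step 4: frontier [A E 13, B F 5, B E 15, C E 14] → take B F (5); add F.
Step 5: frontier [A E 13, B E 15, C E 14, E F 13] → take A E (13); add E.
MST edges: C D, B D, A B, B F, A E; total weight 1+4+4+5+13 = 27.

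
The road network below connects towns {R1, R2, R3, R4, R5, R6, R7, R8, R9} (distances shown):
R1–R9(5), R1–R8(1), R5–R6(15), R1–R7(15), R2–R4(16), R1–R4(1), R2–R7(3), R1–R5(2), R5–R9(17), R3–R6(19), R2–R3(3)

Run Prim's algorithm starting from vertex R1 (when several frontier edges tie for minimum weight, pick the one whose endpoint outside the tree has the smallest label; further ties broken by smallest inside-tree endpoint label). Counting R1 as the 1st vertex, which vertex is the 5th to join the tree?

Prim's algorithm from R1:
Step 1: frontier [R1–R4 1, R1–R8 1, R1–R5 2, R1–R9 5, R1–R7 15] → take R1–R4 (1); add R4.
Step 2: frontier [R1–R8 1, R1–R5 2, R1–R9 5, R1–R7 15, R2–R4 16] → take R1–R8 (1); add R8.
Step 3: frontier [R1–R5 2, R1–R9 5, R1–R7 15, R2–R4 16] → take R1–R5 (2); add R5.
Step 4: frontier [R1–R9 5, R1–R7 15, R2–R4 16, R5–R6 15, R5–R9 17] → take R1–R9 (5); add R9.
Step 5: frontier [R1–R7 15, R2–R4 16, R5–R6 15] → take R5–R6 (15); add R6.
Step 6: frontier [R1–R7 15, R2–R4 16, R3–R6 19] → take R1–R7 (15); add R7.
Step 7: frontier [R2–R4 16, R3–R6 19, R2–R7 3] → take R2–R7 (3); add R2.
Step 8: frontier [R2–R3 3, R3–R6 19] → take R2–R3 (3); add R3.
Vertex order: R1, R4, R8, R5, R9, R6, R7, R2, R3. The 5th vertex is R9.

R9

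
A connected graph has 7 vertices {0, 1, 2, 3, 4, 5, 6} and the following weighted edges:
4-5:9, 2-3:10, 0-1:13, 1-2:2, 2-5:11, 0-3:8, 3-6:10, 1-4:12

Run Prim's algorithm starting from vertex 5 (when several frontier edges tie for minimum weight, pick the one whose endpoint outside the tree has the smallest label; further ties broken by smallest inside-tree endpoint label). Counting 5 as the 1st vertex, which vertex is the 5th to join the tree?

3

Prim's algorithm from 5:
Step 1: frontier [4-5 9, 2-5 11] → take 4-5 (9); add 4.
Step 2: frontier [1-4 12, 2-5 11] → take 2-5 (11); add 2.
Step 3: frontier [1-2 2, 2-3 10, 1-4 12] → take 1-2 (2); add 1.
Step 4: frontier [0-1 13, 2-3 10] → take 2-3 (10); add 3.
Step 5: frontier [0-1 13, 0-3 8, 3-6 10] → take 0-3 (8); add 0.
Step 6: frontier [3-6 10] → take 3-6 (10); add 6.
Vertex order: 5, 4, 2, 1, 3, 0, 6. The 5th vertex is 3.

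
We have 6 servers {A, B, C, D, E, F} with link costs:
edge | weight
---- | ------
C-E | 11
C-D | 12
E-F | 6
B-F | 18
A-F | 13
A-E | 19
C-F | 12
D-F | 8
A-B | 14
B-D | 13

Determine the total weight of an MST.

51

Sort edges by weight, then run Kruskal:
E-F (6): add — endpoints in different components.
D-F (8): add — endpoints in different components.
C-E (11): add — endpoints in different components.
C-D (12): skip — C and D already connected.
C-F (12): skip — C and F already connected.
A-F (13): add — endpoints in different components.
B-D (13): add — endpoints in different components.
MST edges: E-F, D-F, C-E, A-F, B-D; total weight 6+8+11+13+13 = 51.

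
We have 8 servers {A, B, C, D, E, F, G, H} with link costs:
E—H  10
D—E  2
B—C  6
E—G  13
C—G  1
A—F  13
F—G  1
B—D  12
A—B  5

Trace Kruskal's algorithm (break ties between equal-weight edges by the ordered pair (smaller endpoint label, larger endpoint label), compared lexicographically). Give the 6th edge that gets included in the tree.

Kruskal's algorithm — process edges by increasing weight (ties by edge label):
C—G (1): add — endpoints in different components.
F—G (1): add — endpoints in different components.
D—E (2): add — endpoints in different components.
A—B (5): add — endpoints in different components.
B—C (6): add — endpoints in different components.
E—H (10): add — endpoints in different components.
B—D (12): add — endpoints in different components.
The 6th edge added is E—H.

E-H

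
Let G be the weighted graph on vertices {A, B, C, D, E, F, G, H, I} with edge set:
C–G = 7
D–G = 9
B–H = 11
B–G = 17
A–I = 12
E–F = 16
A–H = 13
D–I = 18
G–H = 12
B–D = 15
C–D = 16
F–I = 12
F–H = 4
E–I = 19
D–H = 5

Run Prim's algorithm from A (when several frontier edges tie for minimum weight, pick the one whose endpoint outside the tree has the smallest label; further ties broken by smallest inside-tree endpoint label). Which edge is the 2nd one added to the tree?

F-I

Grow the tree from A using Prim:
Step 1: cheapest edge leaving the tree is A–I (12); add I.
Step 2: cheapest edge leaving the tree is F–I (12); add F.
Step 3: cheapest edge leaving the tree is F–H (4); add H.
Step 4: cheapest edge leaving the tree is D–H (5); add D.
Step 5: cheapest edge leaving the tree is D–G (9); add G.
Step 6: cheapest edge leaving the tree is C–G (7); add C.
Step 7: cheapest edge leaving the tree is B–H (11); add B.
Step 8: cheapest edge leaving the tree is E–F (16); add E.
The 2nd edge added is F–I.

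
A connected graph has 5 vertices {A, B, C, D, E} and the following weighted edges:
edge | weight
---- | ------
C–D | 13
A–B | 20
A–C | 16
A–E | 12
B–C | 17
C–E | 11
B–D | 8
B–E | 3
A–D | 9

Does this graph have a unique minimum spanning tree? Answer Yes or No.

Yes

Kruskal: consider edges lightest-first.
B–E (3): add. Components now {A} {B,E} {C} {D}
B–D (8): add. Components now {A} {B,D,E} {C}
A–D (9): add. Components now {A,B,D,E} {C}
C–E (11): add. Components now {A,B,C,D,E}
Every non-tree edge has weight strictly greater than the heaviest edge on the tree path between its endpoints, so the MST is unique.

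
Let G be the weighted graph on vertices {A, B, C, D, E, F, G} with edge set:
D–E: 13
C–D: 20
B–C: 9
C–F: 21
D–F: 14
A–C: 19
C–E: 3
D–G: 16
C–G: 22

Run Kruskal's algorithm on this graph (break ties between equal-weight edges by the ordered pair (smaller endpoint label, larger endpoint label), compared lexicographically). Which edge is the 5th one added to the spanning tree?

Kruskal: consider edges lightest-first.
C–E (3): add — endpoints in different components.
B–C (9): add — endpoints in different components.
D–E (13): add — endpoints in different components.
D–F (14): add — endpoints in different components.
D–G (16): add — endpoints in different components.
A–C (19): add — endpoints in different components.
The 5th edge added is D–G.

D-G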